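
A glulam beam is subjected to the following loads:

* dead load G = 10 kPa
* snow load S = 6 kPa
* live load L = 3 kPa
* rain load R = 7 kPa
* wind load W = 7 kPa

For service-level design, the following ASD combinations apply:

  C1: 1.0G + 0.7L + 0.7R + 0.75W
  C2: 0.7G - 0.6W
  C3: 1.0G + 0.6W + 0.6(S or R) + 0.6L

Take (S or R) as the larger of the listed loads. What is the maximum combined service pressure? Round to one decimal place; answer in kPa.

(S or R) → R = 7 kPa.
C1: 1.0(10) + 0.7(3) + 0.7(7) + 0.75(7) = 10.0 + 2.1 + 4.9 + 5.3 = 22.3
C2: 0.7(10) - 0.6(7) = 7.0 - 4.2 = 2.8
C3: 1.0(10) + 0.6(7) + 0.6(7) + 0.6(3) = 10.0 + 4.2 + 4.2 + 1.8 = 20.2
Maximum is from combination 1.

22.3 kPa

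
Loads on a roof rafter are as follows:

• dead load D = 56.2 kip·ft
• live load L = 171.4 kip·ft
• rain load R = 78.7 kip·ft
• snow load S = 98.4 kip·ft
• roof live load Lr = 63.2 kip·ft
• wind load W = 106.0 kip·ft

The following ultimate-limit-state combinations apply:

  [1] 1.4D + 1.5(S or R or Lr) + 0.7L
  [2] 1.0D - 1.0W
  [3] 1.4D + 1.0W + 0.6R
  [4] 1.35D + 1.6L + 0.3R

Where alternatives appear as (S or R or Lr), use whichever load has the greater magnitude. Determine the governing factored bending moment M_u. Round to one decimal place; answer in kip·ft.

373.7 kip·ft

(S or R or Lr) → S = 98.4 kip·ft.
[1] 1.4(56.2) + 1.5(98.4) + 0.7(171.4) = 78.7 + 147.6 + 120.0 = 346.3
[2] 1.0(56.2) - 1.0(106.0) = 56.2 - 106.0 = -49.8
[3] 1.4(56.2) + 1.0(106.0) + 0.6(78.7) = 78.7 + 106.0 + 47.2 = 231.9
[4] 1.35(56.2) + 1.6(171.4) + 0.3(78.7) = 75.9 + 274.2 + 23.6 = 373.7
The controlling combination is 4, giving 373.7 kip·ft.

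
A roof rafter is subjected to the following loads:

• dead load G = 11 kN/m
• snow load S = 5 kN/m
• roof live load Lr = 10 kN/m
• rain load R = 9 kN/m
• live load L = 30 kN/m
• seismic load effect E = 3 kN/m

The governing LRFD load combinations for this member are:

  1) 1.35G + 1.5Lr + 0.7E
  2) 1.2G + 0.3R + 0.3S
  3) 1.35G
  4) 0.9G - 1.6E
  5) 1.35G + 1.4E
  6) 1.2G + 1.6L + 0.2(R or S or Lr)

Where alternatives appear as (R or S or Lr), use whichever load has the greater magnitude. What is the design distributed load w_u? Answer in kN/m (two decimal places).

63.20 kN/m

(R or S or Lr) → Lr = 10 kN/m.
1) 1.35(11) + 1.5(10) + 0.7(3) = 14.85 + 15.00 + 2.10 = 31.95
2) 1.2(11) + 0.3(9) + 0.3(5) = 13.20 + 2.70 + 1.50 = 17.40
3) 1.35(11) = 14.85
4) 0.9(11) - 1.6(3) = 9.90 - 4.80 = 5.10
5) 1.35(11) + 1.4(3) = 14.85 + 4.20 = 19.05
6) 1.2(11) + 1.6(30) + 0.2(10) = 13.20 + 48.00 + 2.00 = 63.20
The controlling combination is 6, giving 63.20 kN/m.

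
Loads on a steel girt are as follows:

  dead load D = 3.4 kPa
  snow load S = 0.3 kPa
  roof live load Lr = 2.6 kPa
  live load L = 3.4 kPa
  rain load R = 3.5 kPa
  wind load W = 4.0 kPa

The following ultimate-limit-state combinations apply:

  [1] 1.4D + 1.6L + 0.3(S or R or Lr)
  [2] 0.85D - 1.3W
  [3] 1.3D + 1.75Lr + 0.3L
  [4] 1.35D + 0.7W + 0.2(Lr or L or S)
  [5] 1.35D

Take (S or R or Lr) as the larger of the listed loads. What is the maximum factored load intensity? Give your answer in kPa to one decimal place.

11.3 kPa

(S or R or Lr) → R = 3.5 kPa; (Lr or L or S) → L = 3.4 kPa.
[1] 1.4(3.4) + 1.6(3.4) + 0.3(3.5) = 11.3
[2] 0.85(3.4) - 1.3(4.0) = -2.3
[3] 1.3(3.4) + 1.75(2.6) + 0.3(3.4) = 10.0
[4] 1.35(3.4) + 0.7(4.0) + 0.2(3.4) = 8.1
[5] 1.35(3.4) = 4.6
Combination 1 governs: q_u = 11.3 kPa.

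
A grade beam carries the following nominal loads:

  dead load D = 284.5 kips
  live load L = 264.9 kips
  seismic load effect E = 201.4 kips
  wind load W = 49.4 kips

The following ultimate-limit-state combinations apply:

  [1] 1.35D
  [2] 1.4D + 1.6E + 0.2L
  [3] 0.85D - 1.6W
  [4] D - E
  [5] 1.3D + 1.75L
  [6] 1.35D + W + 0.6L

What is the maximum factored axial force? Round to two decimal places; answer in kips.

[1] 1.35(284.5) = 384.08
[2] 1.4(284.5) + 1.6(201.4) + 0.2(264.9) = 773.52
[3] 0.85(284.5) - 1.6(49.4) = 162.79
[4] 1.0(284.5) - 1.0(201.4) = 83.10
[5] 1.3(284.5) + 1.75(264.9) = 833.43
[6] 1.35(284.5) + 1.0(49.4) + 0.6(264.9) = 592.42
Maximum is from combination 5.

833.43 kips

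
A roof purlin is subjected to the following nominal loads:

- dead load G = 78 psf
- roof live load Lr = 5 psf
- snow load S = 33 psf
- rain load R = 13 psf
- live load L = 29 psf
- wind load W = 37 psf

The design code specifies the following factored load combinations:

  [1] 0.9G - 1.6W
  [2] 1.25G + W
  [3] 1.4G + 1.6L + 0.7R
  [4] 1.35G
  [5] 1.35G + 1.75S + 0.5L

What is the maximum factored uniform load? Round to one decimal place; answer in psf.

177.6 psf

[1] 0.9(78) - 1.6(37) = 11.0
[2] 1.25(78) + 1.0(37) = 134.5
[3] 1.4(78) + 1.6(29) + 0.7(13) = 164.7
[4] 1.35(78) = 105.3
[5] 1.35(78) + 1.75(33) + 0.5(29) = 177.6
Maximum is from combination 5.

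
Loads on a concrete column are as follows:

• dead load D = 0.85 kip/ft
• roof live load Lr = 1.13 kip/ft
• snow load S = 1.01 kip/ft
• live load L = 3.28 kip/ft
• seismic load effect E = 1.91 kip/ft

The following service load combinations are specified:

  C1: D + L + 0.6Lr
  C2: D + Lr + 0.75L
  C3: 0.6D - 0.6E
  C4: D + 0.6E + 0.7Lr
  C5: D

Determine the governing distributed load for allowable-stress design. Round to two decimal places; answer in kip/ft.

4.81 kip/ft

C1: 1.0(0.85) + 1.0(3.28) + 0.6(1.13) = 0.85 + 3.28 + 0.68 = 4.81
C2: 1.0(0.85) + 1.0(1.13) + 0.75(3.28) = 0.85 + 1.13 + 2.46 = 4.44
C3: 0.6(0.85) - 0.6(1.91) = 0.51 - 1.15 = -0.64
C4: 1.0(0.85) + 0.6(1.91) + 0.7(1.13) = 0.85 + 1.15 + 0.79 = 2.79
C5: 1.0(0.85) = 0.85
Maximum is from combination 1.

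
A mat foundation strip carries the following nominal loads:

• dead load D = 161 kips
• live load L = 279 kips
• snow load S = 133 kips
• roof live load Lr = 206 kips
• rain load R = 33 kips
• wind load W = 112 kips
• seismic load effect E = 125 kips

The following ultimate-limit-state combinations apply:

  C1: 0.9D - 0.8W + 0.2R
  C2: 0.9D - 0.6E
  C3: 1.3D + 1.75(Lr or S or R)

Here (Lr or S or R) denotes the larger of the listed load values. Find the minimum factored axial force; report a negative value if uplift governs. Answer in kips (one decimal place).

61.9 kips

(Lr or S or R) → Lr = 206 kips.
C1: 0.9(161) - 0.8(112) + 0.2(33) = 61.9
C2: 0.9(161) - 0.6(125) = 69.9
C3: 1.3(161) + 1.75(206) = 569.8
Combination 1 gives the minimum: 61.9 kips.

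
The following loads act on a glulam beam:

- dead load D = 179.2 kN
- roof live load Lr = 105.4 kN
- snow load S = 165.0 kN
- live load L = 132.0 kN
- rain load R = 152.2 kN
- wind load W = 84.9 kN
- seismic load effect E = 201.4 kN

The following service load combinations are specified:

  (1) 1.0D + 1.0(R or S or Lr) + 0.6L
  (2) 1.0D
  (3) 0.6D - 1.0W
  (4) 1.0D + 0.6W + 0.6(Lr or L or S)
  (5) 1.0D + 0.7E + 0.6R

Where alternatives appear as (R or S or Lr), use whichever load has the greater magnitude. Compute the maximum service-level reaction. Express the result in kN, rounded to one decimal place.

423.4 kN

(R or S or Lr) → S = 165.0 kN; (Lr or L or S) → S = 165.0 kN.
(1) 1.0(179.2) + 1.0(165.0) + 0.6(132.0) = 179.2 + 165.0 + 79.2 = 423.4
(2) 1.0(179.2) = 179.2
(3) 0.6(179.2) - 1.0(84.9) = 107.5 - 84.9 = 22.6
(4) 1.0(179.2) + 0.6(84.9) + 0.6(165.0) = 179.2 + 50.9 + 99.0 = 329.1
(5) 1.0(179.2) + 0.7(201.4) + 0.6(152.2) = 179.2 + 141.0 + 91.3 = 411.5
Combination 1 governs: V = 423.4 kN.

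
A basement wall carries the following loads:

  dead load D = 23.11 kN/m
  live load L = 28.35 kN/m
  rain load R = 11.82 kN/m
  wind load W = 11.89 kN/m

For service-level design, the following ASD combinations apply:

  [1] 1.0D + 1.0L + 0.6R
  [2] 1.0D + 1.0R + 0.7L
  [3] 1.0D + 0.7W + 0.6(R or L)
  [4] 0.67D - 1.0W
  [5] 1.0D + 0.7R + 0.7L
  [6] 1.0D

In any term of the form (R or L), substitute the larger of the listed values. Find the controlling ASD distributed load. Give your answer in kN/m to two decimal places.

(R or L) → L = 28.35 kN/m.
[1] 1.0(23.11) + 1.0(28.35) + 0.6(11.82) = 23.11 + 28.35 + 7.09 = 58.55
[2] 1.0(23.11) + 1.0(11.82) + 0.7(28.35) = 23.11 + 11.82 + 19.85 = 54.78
[3] 1.0(23.11) + 0.7(11.89) + 0.6(28.35) = 23.11 + 8.32 + 17.01 = 48.44
[4] 0.67(23.11) - 1.0(11.89) = 15.48 - 11.89 = 3.59
[5] 1.0(23.11) + 0.7(11.82) + 0.7(28.35) = 23.11 + 8.27 + 19.85 = 51.23
[6] 1.0(23.11) = 23.11
Combination 1 governs: w = 58.55 kN/m.

58.55 kN/m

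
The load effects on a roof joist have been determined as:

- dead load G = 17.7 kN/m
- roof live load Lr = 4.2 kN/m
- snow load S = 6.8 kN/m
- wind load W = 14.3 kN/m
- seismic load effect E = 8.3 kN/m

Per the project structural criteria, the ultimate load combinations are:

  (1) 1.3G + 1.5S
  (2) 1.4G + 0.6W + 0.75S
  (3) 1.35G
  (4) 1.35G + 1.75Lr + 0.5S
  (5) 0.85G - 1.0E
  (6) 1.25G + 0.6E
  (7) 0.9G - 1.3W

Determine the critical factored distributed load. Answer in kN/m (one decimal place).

(1) 1.3(17.7) + 1.5(6.8) = 23.0 + 10.2 = 33.2
(2) 1.4(17.7) + 0.6(14.3) + 0.75(6.8) = 24.8 + 8.6 + 5.1 = 38.5
(3) 1.35(17.7) = 23.9
(4) 1.35(17.7) + 1.75(4.2) + 0.5(6.8) = 34.6
(5) 0.85(17.7) - 1.0(8.3) = 15.0 - 8.3 = 6.7
(6) 1.25(17.7) + 0.6(8.3) = 22.1 + 5.0 = 27.1
(7) 0.9(17.7) - 1.3(14.3) = 15.9 - 18.6 = -2.7
Combination 2 governs: w_u = 38.5 kN/m.

38.5 kN/m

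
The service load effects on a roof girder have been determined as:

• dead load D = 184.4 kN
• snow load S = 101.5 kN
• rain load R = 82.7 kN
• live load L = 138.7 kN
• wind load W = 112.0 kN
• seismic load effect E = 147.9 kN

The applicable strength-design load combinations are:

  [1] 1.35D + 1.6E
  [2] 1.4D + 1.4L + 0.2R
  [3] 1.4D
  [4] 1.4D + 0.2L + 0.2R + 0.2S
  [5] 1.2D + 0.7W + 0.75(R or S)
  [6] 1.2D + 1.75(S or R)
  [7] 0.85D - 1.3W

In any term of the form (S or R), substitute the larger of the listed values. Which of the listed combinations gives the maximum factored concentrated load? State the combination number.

Combination 1

(R or S) → S = 101.5 kN; (S or R) → S = 101.5 kN.
[1] 1.35(184.4) + 1.6(147.9) = 485.6
[2] 1.4(184.4) + 1.4(138.7) + 0.2(82.7) = 468.9
[3] 1.4(184.4) = 258.2
[4] 1.4(184.4) + 0.2(138.7) + 0.2(82.7) + 0.2(101.5) = 322.7
[5] 1.2(184.4) + 0.7(112.0) + 0.75(101.5) = 375.8
[6] 1.2(184.4) + 1.75(101.5) = 398.9
[7] 0.85(184.4) - 1.3(112.0) = 11.1
The largest value is 485.6 kN from combination 1.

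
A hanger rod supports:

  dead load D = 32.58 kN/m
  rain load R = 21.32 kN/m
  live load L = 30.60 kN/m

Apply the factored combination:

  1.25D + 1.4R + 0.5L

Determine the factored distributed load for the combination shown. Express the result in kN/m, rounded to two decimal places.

1.25(32.58) + 1.4(21.32) + 0.5(30.60) = 85.87
w_u = 85.87 kN/m.

85.87 kN/m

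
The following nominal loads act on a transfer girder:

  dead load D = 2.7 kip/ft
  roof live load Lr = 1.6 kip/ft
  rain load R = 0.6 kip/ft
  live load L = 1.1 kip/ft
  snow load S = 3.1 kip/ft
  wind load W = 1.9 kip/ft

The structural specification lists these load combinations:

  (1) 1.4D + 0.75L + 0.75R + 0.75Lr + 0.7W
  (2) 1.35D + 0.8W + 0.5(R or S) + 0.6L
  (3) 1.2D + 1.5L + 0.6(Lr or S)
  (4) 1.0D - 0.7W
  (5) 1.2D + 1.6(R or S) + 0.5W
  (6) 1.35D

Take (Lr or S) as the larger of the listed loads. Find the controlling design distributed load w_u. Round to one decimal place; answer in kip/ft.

(R or S) → S = 3.1 kip/ft; (Lr or S) → S = 3.1 kip/ft.
(1) 1.4(2.7) + 0.75(1.1) + 0.75(0.6) + 0.75(1.6) + 0.7(1.9) = 7.6
(2) 1.35(2.7) + 0.8(1.9) + 0.5(3.1) + 0.6(1.1) = 7.4
(3) 1.2(2.7) + 1.5(1.1) + 0.6(3.1) = 6.8
(4) 1.0(2.7) - 0.7(1.9) = 1.4
(5) 1.2(2.7) + 1.6(3.1) + 0.5(1.9) = 9.2
(6) 1.35(2.7) = 3.6
The controlling combination is 5, giving 9.2 kip/ft.

9.2 kip/ft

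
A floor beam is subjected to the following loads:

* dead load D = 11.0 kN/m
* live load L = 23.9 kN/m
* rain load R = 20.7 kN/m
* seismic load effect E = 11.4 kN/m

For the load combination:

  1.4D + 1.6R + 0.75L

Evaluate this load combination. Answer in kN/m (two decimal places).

1.4(11.0) + 1.6(20.7) + 0.75(23.9) = 15.40 + 33.12 + 17.93 = 66.45
w_u = 66.45 kN/m.

66.45 kN/m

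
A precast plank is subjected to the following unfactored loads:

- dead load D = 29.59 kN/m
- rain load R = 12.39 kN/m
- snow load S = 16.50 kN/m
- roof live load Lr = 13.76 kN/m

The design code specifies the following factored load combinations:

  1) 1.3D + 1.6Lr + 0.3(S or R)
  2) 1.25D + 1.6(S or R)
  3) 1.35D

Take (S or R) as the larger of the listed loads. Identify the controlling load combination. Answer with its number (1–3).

Combination 1

(S or R) → S = 16.50 kN/m.
1) 1.3(29.59) + 1.6(13.76) + 0.3(16.50) = 65.43
2) 1.25(29.59) + 1.6(16.50) = 36.99 + 26.40 = 63.39
3) 1.35(29.59) = 39.95
The largest value is 65.43 kN/m from combination 1.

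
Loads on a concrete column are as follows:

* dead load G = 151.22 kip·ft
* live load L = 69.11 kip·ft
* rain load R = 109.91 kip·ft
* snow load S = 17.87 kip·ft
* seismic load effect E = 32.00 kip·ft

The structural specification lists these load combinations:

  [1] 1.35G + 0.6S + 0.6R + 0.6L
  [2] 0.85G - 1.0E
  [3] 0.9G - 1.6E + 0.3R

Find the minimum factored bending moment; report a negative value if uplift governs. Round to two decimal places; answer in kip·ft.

96.54 kip·ft

[1] 1.35(151.22) + 0.6(17.87) + 0.6(109.91) + 0.6(69.11) = 322.28
[2] 0.85(151.22) - 1.0(32.00) = 96.54
[3] 0.9(151.22) - 1.6(32.00) + 0.3(109.91) = 117.87
Combination 2 gives the minimum: 96.54 kip·ft.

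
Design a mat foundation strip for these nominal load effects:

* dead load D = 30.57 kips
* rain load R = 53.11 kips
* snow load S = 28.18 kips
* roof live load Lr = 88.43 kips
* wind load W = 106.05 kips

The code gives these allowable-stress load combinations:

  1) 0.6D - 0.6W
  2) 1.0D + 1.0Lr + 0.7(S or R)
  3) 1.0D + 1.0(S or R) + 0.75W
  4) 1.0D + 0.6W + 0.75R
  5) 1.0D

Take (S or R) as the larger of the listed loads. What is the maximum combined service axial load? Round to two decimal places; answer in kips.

163.22 kips

(S or R) → R = 53.11 kips.
1) 0.6(30.57) - 0.6(106.05) = 18.34 - 63.63 = -45.29
2) 1.0(30.57) + 1.0(88.43) + 0.7(53.11) = 30.57 + 88.43 + 37.18 = 156.18
3) 1.0(30.57) + 1.0(53.11) + 0.75(106.05) = 30.57 + 53.11 + 79.54 = 163.22
4) 1.0(30.57) + 0.6(106.05) + 0.75(53.11) = 30.57 + 63.63 + 39.83 = 134.03
5) 1.0(30.57) = 30.57
The controlling combination is 3, giving 163.22 kips.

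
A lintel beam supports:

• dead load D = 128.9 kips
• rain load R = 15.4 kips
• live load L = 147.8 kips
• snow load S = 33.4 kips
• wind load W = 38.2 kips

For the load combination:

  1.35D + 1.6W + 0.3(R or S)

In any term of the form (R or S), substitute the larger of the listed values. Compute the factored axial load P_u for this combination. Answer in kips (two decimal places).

245.16 kips

(R or S) → S = 33.4 kips.
1.35(128.9) + 1.6(38.2) + 0.3(33.4) = 174.02 + 61.12 + 10.02 = 245.16
P_u = 245.16 kips.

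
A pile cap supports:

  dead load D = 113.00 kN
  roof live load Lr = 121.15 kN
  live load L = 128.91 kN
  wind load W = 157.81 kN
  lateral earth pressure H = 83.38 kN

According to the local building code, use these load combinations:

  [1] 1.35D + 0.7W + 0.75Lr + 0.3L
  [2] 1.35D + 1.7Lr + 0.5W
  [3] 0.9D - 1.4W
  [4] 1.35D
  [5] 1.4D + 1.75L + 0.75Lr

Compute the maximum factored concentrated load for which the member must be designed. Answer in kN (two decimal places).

[1] 1.35(113.00) + 0.7(157.81) + 0.75(121.15) + 0.3(128.91) = 152.55 + 110.47 + 90.86 + 38.67 = 392.55
[2] 1.35(113.00) + 1.7(121.15) + 0.5(157.81) = 437.41
[3] 0.9(113.00) - 1.4(157.81) = 101.70 - 220.93 = -119.23
[4] 1.35(113.00) = 152.55
[5] 1.4(113.00) + 1.75(128.91) + 0.75(121.15) = 474.66
Combination 5 governs: P_u = 474.66 kN.

474.66 kN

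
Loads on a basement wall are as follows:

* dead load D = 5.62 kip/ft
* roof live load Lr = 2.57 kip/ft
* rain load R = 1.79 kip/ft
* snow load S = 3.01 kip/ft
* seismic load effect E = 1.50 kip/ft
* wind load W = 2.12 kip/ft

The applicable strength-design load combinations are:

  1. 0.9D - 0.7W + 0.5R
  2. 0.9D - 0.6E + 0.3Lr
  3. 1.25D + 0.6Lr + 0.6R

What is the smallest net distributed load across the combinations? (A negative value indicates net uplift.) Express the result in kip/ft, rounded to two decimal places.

1. 0.9(5.62) - 0.7(2.12) + 0.5(1.79) = 4.47
2. 0.9(5.62) - 0.6(1.50) + 0.3(2.57) = 5.06 - 0.90 + 0.77 = 4.93
3. 1.25(5.62) + 0.6(2.57) + 0.6(1.79) = 7.03 + 1.54 + 1.07 = 9.64
Combination 1 gives the minimum: 4.47 kip/ft.

4.47 kip/ft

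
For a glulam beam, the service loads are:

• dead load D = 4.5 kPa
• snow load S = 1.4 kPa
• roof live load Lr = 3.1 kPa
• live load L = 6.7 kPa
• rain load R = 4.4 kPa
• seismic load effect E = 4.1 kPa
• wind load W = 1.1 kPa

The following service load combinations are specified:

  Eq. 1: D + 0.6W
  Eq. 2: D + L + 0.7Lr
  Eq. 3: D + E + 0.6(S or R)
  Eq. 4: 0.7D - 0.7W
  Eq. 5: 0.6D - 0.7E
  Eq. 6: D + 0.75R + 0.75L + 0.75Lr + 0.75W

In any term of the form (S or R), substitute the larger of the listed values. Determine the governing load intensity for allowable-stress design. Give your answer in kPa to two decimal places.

(S or R) → R = 4.4 kPa.
Eq. 1: 1.0(4.5) + 0.6(1.1) = 4.50 + 0.66 = 5.16
Eq. 2: 1.0(4.5) + 1.0(6.7) + 0.7(3.1) = 4.50 + 6.70 + 2.17 = 13.37
Eq. 3: 1.0(4.5) + 1.0(4.1) + 0.6(4.4) = 4.50 + 4.10 + 2.64 = 11.24
Eq. 4: 0.7(4.5) - 0.7(1.1) = 3.15 - 0.77 = 2.38
Eq. 5: 0.6(4.5) - 0.7(4.1) = 2.70 - 2.87 = -0.17
Eq. 6: 1.0(4.5) + 0.75(4.4) + 0.75(6.7) + 0.75(3.1) + 0.75(1.1) = 15.98
The controlling combination is 6, giving 15.98 kPa.

15.98 kPa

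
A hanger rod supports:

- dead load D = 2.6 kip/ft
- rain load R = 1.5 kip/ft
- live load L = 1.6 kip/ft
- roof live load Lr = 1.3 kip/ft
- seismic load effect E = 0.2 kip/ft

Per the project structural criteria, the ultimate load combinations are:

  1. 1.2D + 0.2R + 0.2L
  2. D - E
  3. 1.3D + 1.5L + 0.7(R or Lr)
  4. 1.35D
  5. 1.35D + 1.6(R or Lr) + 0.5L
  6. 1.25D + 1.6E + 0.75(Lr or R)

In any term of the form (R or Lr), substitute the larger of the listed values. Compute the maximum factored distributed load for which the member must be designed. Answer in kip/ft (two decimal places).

6.83 kip/ft

(R or Lr) → R = 1.5 kip/ft; (Lr or R) → R = 1.5 kip/ft.
1. 1.2(2.6) + 0.2(1.5) + 0.2(1.6) = 3.12 + 0.30 + 0.32 = 3.74
2. 1.0(2.6) - 1.0(0.2) = 2.60 - 0.20 = 2.40
3. 1.3(2.6) + 1.5(1.6) + 0.7(1.5) = 3.38 + 2.40 + 1.05 = 6.83
4. 1.35(2.6) = 3.51
5. 1.35(2.6) + 1.6(1.5) + 0.5(1.6) = 3.51 + 2.40 + 0.80 = 6.71
6. 1.25(2.6) + 1.6(0.2) + 0.75(1.5) = 3.25 + 0.32 + 1.13 = 4.70
The controlling combination is 3, giving 6.83 kip/ft.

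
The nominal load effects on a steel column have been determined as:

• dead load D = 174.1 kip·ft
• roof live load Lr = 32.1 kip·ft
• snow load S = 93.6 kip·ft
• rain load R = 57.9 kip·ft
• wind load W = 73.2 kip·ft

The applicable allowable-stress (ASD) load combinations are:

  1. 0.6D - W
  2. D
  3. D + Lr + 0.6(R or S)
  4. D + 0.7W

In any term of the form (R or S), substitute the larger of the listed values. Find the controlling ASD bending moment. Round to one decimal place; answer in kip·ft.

(R or S) → S = 93.6 kip·ft.
1. 0.6(174.1) - 1.0(73.2) = 104.5 - 73.2 = 31.3
2. 1.0(174.1) = 174.1
3. 1.0(174.1) + 1.0(32.1) + 0.6(93.6) = 174.1 + 32.1 + 56.2 = 262.4
4. 1.0(174.1) + 0.7(73.2) = 174.1 + 51.2 = 225.3
Maximum is from combination 3.

262.4 kip·ft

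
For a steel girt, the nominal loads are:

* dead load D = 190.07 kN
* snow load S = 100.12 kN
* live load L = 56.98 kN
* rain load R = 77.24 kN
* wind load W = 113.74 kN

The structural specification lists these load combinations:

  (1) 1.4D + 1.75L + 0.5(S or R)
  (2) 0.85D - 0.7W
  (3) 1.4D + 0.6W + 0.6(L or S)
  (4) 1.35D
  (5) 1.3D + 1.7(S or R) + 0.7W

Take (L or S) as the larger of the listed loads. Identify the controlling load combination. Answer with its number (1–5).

(S or R) → S = 100.12 kN; (L or S) → S = 100.12 kN.
(1) 1.4(190.07) + 1.75(56.98) + 0.5(100.12) = 415.87
(2) 0.85(190.07) - 0.7(113.74) = 161.56 - 79.62 = 81.94
(3) 1.4(190.07) + 0.6(113.74) + 0.6(100.12) = 266.10 + 68.24 + 60.07 = 394.41
(4) 1.35(190.07) = 256.59
(5) 1.3(190.07) + 1.7(100.12) + 0.7(113.74) = 247.09 + 170.20 + 79.62 = 496.91
The largest value is 496.91 kN from combination 5.

Combination 5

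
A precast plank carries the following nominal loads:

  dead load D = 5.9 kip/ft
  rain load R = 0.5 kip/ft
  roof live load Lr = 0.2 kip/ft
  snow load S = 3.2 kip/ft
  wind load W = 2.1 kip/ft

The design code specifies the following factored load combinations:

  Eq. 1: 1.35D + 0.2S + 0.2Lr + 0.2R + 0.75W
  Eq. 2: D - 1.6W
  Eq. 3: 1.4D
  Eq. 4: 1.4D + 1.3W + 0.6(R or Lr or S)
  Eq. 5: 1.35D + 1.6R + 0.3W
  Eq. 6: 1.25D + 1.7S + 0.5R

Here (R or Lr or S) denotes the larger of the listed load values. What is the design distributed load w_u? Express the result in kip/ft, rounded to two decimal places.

13.07 kip/ft

(R or Lr or S) → S = 3.2 kip/ft.
Eq. 1: 1.35(5.9) + 0.2(3.2) + 0.2(0.2) + 0.2(0.5) + 0.75(2.1) = 10.32
Eq. 2: 1.0(5.9) - 1.6(2.1) = 2.54
Eq. 3: 1.4(5.9) = 8.26
Eq. 4: 1.4(5.9) + 1.3(2.1) + 0.6(3.2) = 12.91
Eq. 5: 1.35(5.9) + 1.6(0.5) + 0.3(2.1) = 9.40
Eq. 6: 1.25(5.9) + 1.7(3.2) + 0.5(0.5) = 13.07
Combination 6 governs: w_u = 13.07 kip/ft.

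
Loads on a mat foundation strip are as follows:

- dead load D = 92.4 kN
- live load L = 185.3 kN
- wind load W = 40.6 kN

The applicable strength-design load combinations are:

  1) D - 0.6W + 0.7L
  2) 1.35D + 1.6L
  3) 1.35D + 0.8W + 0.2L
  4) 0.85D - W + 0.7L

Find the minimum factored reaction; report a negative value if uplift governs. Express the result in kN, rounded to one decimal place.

1) 1.0(92.4) - 0.6(40.6) + 0.7(185.3) = 197.8
2) 1.35(92.4) + 1.6(185.3) = 124.7 + 296.5 = 421.2
3) 1.35(92.4) + 0.8(40.6) + 0.2(185.3) = 124.7 + 32.5 + 37.1 = 194.3
4) 0.85(92.4) - 1.0(40.6) + 0.7(185.3) = 167.7
Combination 4 gives the minimum: 167.7 kN.

167.7 kN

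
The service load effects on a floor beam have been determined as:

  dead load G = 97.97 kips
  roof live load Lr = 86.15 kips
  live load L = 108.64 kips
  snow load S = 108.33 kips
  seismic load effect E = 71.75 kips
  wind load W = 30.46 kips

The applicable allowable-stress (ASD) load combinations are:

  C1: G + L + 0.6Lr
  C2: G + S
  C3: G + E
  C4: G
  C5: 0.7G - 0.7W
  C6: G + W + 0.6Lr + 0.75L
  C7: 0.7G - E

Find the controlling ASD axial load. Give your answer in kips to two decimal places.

261.60 kips

C1: 1.0(97.97) + 1.0(108.64) + 0.6(86.15) = 97.97 + 108.64 + 51.69 = 258.30
C2: 1.0(97.97) + 1.0(108.33) = 97.97 + 108.33 = 206.30
C3: 1.0(97.97) + 1.0(71.75) = 97.97 + 71.75 = 169.72
C4: 1.0(97.97) = 97.97
C5: 0.7(97.97) - 0.7(30.46) = 68.58 - 21.32 = 47.26
C6: 1.0(97.97) + 1.0(30.46) + 0.6(86.15) + 0.75(108.64) = 97.97 + 30.46 + 51.69 + 81.48 = 261.60
C7: 0.7(97.97) - 1.0(71.75) = 68.58 - 71.75 = -3.17
Maximum is from combination 6.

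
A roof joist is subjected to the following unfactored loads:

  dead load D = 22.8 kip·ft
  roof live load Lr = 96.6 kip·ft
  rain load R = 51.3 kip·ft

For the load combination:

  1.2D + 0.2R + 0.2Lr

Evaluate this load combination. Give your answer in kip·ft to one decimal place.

56.9 kip·ft

1.2(22.8) + 0.2(51.3) + 0.2(96.6) = 56.9
M_u = 56.9 kip·ft.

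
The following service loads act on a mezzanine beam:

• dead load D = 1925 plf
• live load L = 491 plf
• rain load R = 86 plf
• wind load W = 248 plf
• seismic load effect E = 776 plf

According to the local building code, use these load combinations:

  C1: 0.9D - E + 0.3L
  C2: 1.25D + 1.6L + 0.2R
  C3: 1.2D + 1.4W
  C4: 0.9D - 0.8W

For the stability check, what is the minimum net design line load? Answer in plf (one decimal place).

1103.8 plf

C1: 0.9(1925) - 1.0(776) + 0.3(491) = 1732.5 - 776.0 + 147.3 = 1103.8
C2: 1.25(1925) + 1.6(491) + 0.2(86) = 2406.3 + 785.6 + 17.2 = 3209.1
C3: 1.2(1925) + 1.4(248) = 2310.0 + 347.2 = 2657.2
C4: 0.9(1925) - 0.8(248) = 1732.5 - 198.4 = 1534.1
Combination 1 gives the minimum: 1103.8 plf.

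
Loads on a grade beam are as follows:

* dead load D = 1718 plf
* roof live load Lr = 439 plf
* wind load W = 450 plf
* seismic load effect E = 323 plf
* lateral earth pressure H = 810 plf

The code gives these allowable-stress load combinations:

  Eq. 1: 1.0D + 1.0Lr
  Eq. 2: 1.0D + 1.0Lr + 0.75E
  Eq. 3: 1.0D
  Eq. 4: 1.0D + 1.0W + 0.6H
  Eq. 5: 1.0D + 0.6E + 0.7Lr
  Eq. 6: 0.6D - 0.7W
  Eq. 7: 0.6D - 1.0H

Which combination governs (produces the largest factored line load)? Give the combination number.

Combination 4

Eq. 1: 1.0(1718) + 1.0(439) = 1718.0 + 439.0 = 2157.0
Eq. 2: 1.0(1718) + 1.0(439) + 0.75(323) = 1718.0 + 439.0 + 242.3 = 2399.3
Eq. 3: 1.0(1718) = 1718.0
Eq. 4: 1.0(1718) + 1.0(450) + 0.6(810) = 1718.0 + 450.0 + 486.0 = 2654.0
Eq. 5: 1.0(1718) + 0.6(323) + 0.7(439) = 1718.0 + 193.8 + 307.3 = 2219.1
Eq. 6: 0.6(1718) - 0.7(450) = 1030.8 - 315.0 = 715.8
Eq. 7: 0.6(1718) - 1.0(810) = 1030.8 - 810.0 = 220.8
The largest value is 2654.0 plf from combination 4.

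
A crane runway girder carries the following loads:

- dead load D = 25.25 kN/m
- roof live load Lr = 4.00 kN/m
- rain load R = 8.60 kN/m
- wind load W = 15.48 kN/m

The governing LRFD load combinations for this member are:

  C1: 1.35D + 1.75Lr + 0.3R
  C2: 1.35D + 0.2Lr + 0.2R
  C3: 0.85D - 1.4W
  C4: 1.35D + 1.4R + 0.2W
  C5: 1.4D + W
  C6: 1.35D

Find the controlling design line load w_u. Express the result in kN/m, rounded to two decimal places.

50.83 kN/m

C1: 1.35(25.25) + 1.75(4.00) + 0.3(8.60) = 34.09 + 7.00 + 2.58 = 43.67
C2: 1.35(25.25) + 0.2(4.00) + 0.2(8.60) = 34.09 + 0.80 + 1.72 = 36.61
C3: 0.85(25.25) - 1.4(15.48) = 21.46 - 21.67 = -0.21
C4: 1.35(25.25) + 1.4(8.60) + 0.2(15.48) = 49.22
C5: 1.4(25.25) + 1.0(15.48) = 35.35 + 15.48 = 50.83
C6: 1.35(25.25) = 34.09
Combination 5 governs: w_u = 50.83 kN/m.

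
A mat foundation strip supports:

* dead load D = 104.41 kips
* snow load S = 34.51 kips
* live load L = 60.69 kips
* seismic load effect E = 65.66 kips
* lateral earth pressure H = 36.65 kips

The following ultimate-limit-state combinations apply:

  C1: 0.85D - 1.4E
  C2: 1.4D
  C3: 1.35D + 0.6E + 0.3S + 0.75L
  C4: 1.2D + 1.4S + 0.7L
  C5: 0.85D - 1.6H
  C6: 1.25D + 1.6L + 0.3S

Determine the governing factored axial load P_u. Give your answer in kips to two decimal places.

237.97 kips

C1: 0.85(104.41) - 1.4(65.66) = -3.18
C2: 1.4(104.41) = 146.17
C3: 1.35(104.41) + 0.6(65.66) + 0.3(34.51) + 0.75(60.69) = 236.22
C4: 1.2(104.41) + 1.4(34.51) + 0.7(60.69) = 216.09
C5: 0.85(104.41) - 1.6(36.65) = 30.11
C6: 1.25(104.41) + 1.6(60.69) + 0.3(34.51) = 237.97
Maximum is from combination 6.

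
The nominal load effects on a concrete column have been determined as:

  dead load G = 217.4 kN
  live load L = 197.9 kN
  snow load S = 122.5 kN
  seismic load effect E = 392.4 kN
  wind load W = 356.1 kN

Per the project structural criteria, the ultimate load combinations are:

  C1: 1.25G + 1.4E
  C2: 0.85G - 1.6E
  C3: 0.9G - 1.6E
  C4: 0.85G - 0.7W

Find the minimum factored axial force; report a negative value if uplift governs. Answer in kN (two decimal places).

-443.05 kN

C1: 1.25(217.4) + 1.4(392.4) = 821.11
C2: 0.85(217.4) - 1.6(392.4) = -443.05
C3: 0.9(217.4) - 1.6(392.4) = -432.18
C4: 0.85(217.4) - 0.7(356.1) = -64.48
Combination 2 gives the minimum: -443.05 kN.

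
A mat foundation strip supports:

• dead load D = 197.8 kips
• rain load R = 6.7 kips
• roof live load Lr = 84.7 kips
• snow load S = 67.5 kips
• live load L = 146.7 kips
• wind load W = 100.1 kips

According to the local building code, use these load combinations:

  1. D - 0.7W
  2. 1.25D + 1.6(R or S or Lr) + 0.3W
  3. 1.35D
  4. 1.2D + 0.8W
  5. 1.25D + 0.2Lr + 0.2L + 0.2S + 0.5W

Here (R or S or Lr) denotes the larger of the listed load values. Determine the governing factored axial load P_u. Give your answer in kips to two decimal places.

(R or S or Lr) → Lr = 84.7 kips.
1. 1.0(197.8) - 0.7(100.1) = 197.80 - 70.07 = 127.73
2. 1.25(197.8) + 1.6(84.7) + 0.3(100.1) = 247.25 + 135.52 + 30.03 = 412.80
3. 1.35(197.8) = 267.03
4. 1.2(197.8) + 0.8(100.1) = 237.36 + 80.08 = 317.44
5. 1.25(197.8) + 0.2(84.7) + 0.2(146.7) + 0.2(67.5) + 0.5(100.1) = 247.25 + 16.94 + 29.34 + 13.50 + 50.05 = 357.08
The controlling combination is 2, giving 412.80 kips.

412.80 kips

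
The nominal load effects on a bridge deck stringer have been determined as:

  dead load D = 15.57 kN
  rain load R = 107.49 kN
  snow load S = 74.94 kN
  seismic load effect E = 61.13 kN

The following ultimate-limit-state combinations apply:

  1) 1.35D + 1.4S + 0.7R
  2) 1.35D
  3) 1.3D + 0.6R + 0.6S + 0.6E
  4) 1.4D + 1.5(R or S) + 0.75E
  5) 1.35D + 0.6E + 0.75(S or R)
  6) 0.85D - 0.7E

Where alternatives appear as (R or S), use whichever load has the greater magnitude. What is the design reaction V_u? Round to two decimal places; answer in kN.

228.88 kN

(R or S) → R = 107.49 kN; (S or R) → R = 107.49 kN.
1) 1.35(15.57) + 1.4(74.94) + 0.7(107.49) = 21.02 + 104.92 + 75.24 = 201.18
2) 1.35(15.57) = 21.02
3) 1.3(15.57) + 0.6(107.49) + 0.6(74.94) + 0.6(61.13) = 166.38
4) 1.4(15.57) + 1.5(107.49) + 0.75(61.13) = 228.88
5) 1.35(15.57) + 0.6(61.13) + 0.75(107.49) = 21.02 + 36.68 + 80.62 = 138.32
6) 0.85(15.57) - 0.7(61.13) = 13.23 - 42.79 = -29.56
Maximum is from combination 4.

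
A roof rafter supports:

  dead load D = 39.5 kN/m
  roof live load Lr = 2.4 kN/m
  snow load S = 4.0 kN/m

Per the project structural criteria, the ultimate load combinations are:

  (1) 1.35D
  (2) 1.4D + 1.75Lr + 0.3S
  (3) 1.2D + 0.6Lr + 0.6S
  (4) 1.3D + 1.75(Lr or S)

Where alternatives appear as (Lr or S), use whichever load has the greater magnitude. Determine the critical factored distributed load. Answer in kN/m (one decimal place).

(Lr or S) → S = 4.0 kN/m.
(1) 1.35(39.5) = 53.3
(2) 1.4(39.5) + 1.75(2.4) + 0.3(4.0) = 60.7
(3) 1.2(39.5) + 0.6(2.4) + 0.6(4.0) = 51.2
(4) 1.3(39.5) + 1.75(4.0) = 58.4
The controlling combination is 2, giving 60.7 kN/m.

60.7 kN/m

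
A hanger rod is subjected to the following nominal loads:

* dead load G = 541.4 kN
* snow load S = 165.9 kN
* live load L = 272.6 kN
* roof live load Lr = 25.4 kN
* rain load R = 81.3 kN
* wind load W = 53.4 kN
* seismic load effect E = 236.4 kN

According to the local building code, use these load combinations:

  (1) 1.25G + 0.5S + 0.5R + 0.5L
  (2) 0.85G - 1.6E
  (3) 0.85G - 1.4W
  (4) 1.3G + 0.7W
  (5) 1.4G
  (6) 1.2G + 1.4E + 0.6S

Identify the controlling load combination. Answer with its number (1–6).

Combination 6

(1) 1.25(541.4) + 0.5(165.9) + 0.5(81.3) + 0.5(272.6) = 676.75 + 82.95 + 40.65 + 136.30 = 936.65
(2) 0.85(541.4) - 1.6(236.4) = 460.19 - 378.24 = 81.95
(3) 0.85(541.4) - 1.4(53.4) = 460.19 - 74.76 = 385.43
(4) 1.3(541.4) + 0.7(53.4) = 703.82 + 37.38 = 741.20
(5) 1.4(541.4) = 757.96
(6) 1.2(541.4) + 1.4(236.4) + 0.6(165.9) = 649.68 + 330.96 + 99.54 = 1080.18
The largest value is 1080.18 kN from combination 6.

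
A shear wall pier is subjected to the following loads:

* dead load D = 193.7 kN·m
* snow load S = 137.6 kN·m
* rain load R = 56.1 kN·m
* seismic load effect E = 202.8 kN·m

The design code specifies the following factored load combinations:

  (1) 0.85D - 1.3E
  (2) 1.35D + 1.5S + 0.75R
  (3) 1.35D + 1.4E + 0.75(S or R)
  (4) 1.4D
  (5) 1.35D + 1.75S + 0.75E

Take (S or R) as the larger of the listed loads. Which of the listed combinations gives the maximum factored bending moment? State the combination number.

Combination 5

(S or R) → S = 137.6 kN·m.
(1) 0.85(193.7) - 1.3(202.8) = -99.00
(2) 1.35(193.7) + 1.5(137.6) + 0.75(56.1) = 509.97
(3) 1.35(193.7) + 1.4(202.8) + 0.75(137.6) = 261.50 + 283.92 + 103.20 = 648.62
(4) 1.4(193.7) = 271.18
(5) 1.35(193.7) + 1.75(137.6) + 0.75(202.8) = 261.50 + 240.80 + 152.10 = 654.40
The largest value is 654.40 kN·m from combination 5.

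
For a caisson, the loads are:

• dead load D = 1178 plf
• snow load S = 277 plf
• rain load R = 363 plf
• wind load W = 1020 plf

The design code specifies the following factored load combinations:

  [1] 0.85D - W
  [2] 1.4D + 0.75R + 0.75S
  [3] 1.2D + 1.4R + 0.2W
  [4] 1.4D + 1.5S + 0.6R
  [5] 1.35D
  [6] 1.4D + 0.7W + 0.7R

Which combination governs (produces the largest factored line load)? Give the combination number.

Combination 6

[1] 0.85(1178) - 1.0(1020) = 1001.3 - 1020.0 = -18.7
[2] 1.4(1178) + 0.75(363) + 0.75(277) = 2129.2
[3] 1.2(1178) + 1.4(363) + 0.2(1020) = 1413.6 + 508.2 + 204.0 = 2125.8
[4] 1.4(1178) + 1.5(277) + 0.6(363) = 1649.2 + 415.5 + 217.8 = 2282.5
[5] 1.35(1178) = 1590.3
[6] 1.4(1178) + 0.7(1020) + 0.7(363) = 1649.2 + 714.0 + 254.1 = 2617.3
The largest value is 2617.3 plf from combination 6.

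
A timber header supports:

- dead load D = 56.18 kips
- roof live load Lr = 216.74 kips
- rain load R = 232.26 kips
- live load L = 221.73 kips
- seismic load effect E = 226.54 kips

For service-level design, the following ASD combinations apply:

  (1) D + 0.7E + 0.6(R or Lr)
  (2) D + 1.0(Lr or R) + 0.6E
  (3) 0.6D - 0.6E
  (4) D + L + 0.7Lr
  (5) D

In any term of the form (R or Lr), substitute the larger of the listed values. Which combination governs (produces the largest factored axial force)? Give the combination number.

Combination 4

(R or Lr) → R = 232.26 kips; (Lr or R) → R = 232.26 kips.
(1) 1.0(56.18) + 0.7(226.54) + 0.6(232.26) = 354.11
(2) 1.0(56.18) + 1.0(232.26) + 0.6(226.54) = 56.18 + 232.26 + 135.92 = 424.36
(3) 0.6(56.18) - 0.6(226.54) = -102.22
(4) 1.0(56.18) + 1.0(221.73) + 0.7(216.74) = 56.18 + 221.73 + 151.72 = 429.63
(5) 1.0(56.18) = 56.18
The largest value is 429.63 kips from combination 4.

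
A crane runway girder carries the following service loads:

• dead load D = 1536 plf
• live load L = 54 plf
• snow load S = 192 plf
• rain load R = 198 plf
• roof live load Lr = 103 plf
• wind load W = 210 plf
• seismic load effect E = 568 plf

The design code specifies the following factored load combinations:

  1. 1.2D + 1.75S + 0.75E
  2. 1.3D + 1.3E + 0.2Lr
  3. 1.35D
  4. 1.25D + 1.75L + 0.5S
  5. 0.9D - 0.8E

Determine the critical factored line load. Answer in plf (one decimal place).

2755.8 plf

1. 1.2(1536) + 1.75(192) + 0.75(568) = 2605.2
2. 1.3(1536) + 1.3(568) + 0.2(103) = 2755.8
3. 1.35(1536) = 2073.6
4. 1.25(1536) + 1.75(54) + 0.5(192) = 2110.5
5. 0.9(1536) - 0.8(568) = 928.0
Maximum is from combination 2.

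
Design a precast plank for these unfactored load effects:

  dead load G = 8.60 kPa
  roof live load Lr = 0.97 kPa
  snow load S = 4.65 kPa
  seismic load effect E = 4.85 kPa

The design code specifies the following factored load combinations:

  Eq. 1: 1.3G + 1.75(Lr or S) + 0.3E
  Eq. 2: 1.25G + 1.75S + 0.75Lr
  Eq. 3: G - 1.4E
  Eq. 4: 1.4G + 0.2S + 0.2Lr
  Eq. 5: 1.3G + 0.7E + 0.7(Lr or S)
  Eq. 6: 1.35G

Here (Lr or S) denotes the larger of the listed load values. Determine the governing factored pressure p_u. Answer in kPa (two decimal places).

(Lr or S) → S = 4.65 kPa.
Eq. 1: 1.3(8.60) + 1.75(4.65) + 0.3(4.85) = 20.77
Eq. 2: 1.25(8.60) + 1.75(4.65) + 0.75(0.97) = 10.75 + 8.14 + 0.73 = 19.62
Eq. 3: 1.0(8.60) - 1.4(4.85) = 8.60 - 6.79 = 1.81
Eq. 4: 1.4(8.60) + 0.2(4.65) + 0.2(0.97) = 12.04 + 0.93 + 0.19 = 13.16
Eq. 5: 1.3(8.60) + 0.7(4.85) + 0.7(4.65) = 17.83
Eq. 6: 1.35(8.60) = 11.61
Maximum is from combination 1.

20.77 kPa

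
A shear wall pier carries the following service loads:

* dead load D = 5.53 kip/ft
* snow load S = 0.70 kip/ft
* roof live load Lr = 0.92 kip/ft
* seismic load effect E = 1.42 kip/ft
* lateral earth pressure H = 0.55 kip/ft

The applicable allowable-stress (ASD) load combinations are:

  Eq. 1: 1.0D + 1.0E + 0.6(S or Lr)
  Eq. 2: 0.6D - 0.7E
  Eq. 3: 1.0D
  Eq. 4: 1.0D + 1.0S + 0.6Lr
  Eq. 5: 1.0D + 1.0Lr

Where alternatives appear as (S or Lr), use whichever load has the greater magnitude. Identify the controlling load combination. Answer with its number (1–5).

Combination 1

(S or Lr) → Lr = 0.92 kip/ft.
Eq. 1: 1.0(5.53) + 1.0(1.42) + 0.6(0.92) = 5.53 + 1.42 + 0.55 = 7.50
Eq. 2: 0.6(5.53) - 0.7(1.42) = 2.32
Eq. 3: 1.0(5.53) = 5.53
Eq. 4: 1.0(5.53) + 1.0(0.70) + 0.6(0.92) = 5.53 + 0.70 + 0.55 = 6.78
Eq. 5: 1.0(5.53) + 1.0(0.92) = 5.53 + 0.92 = 6.45
The largest value is 7.50 kip/ft from combination 1.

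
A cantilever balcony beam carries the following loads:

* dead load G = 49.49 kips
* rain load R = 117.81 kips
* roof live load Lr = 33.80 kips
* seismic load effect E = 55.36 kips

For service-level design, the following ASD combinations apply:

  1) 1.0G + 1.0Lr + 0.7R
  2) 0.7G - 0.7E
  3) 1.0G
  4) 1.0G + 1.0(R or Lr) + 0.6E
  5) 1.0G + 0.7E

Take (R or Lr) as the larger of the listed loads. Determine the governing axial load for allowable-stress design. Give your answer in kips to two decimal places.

200.52 kips

(R or Lr) → R = 117.81 kips.
1) 1.0(49.49) + 1.0(33.80) + 0.7(117.81) = 49.49 + 33.80 + 82.47 = 165.76
2) 0.7(49.49) - 0.7(55.36) = 34.64 - 38.75 = -4.11
3) 1.0(49.49) = 49.49
4) 1.0(49.49) + 1.0(117.81) + 0.6(55.36) = 49.49 + 117.81 + 33.22 = 200.52
5) 1.0(49.49) + 0.7(55.36) = 49.49 + 38.75 = 88.24
Maximum is from combination 4.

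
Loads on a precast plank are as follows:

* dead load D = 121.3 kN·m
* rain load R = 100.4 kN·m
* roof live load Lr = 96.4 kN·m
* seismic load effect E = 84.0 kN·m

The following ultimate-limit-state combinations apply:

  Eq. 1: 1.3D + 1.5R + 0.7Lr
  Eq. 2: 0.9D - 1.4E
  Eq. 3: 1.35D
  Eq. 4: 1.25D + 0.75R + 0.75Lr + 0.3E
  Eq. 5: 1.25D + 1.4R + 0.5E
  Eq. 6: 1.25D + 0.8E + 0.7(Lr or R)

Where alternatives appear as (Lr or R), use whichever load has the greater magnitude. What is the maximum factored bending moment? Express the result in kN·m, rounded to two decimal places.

(Lr or R) → R = 100.4 kN·m.
Eq. 1: 1.3(121.3) + 1.5(100.4) + 0.7(96.4) = 375.77
Eq. 2: 0.9(121.3) - 1.4(84.0) = -8.43
Eq. 3: 1.35(121.3) = 163.76
Eq. 4: 1.25(121.3) + 0.75(100.4) + 0.75(96.4) + 0.3(84.0) = 324.43
Eq. 5: 1.25(121.3) + 1.4(100.4) + 0.5(84.0) = 334.19
Eq. 6: 1.25(121.3) + 0.8(84.0) + 0.7(100.4) = 289.11
Maximum is from combination 1.

375.77 kN·m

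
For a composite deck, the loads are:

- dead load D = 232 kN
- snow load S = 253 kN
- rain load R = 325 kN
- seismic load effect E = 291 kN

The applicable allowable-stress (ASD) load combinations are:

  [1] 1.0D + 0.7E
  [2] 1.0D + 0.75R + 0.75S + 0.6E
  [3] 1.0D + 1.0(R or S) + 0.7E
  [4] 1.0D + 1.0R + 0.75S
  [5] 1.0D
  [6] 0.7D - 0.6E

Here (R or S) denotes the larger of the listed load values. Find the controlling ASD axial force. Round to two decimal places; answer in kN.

(R or S) → R = 325 kN.
[1] 1.0(232) + 0.7(291) = 435.70
[2] 1.0(232) + 0.75(325) + 0.75(253) + 0.6(291) = 840.10
[3] 1.0(232) + 1.0(325) + 0.7(291) = 760.70
[4] 1.0(232) + 1.0(325) + 0.75(253) = 746.75
[5] 1.0(232) = 232.00
[6] 0.7(232) - 0.6(291) = -12.20
The controlling combination is 2, giving 840.10 kN.

840.10 kN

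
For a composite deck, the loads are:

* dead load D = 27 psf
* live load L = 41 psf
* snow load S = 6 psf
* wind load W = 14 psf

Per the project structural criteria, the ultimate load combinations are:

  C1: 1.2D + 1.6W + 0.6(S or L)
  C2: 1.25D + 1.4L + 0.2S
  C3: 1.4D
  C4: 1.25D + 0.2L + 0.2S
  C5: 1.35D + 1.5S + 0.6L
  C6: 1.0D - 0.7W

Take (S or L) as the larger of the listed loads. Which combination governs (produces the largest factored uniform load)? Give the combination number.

Combination 2

(S or L) → L = 41 psf.
C1: 1.2(27) + 1.6(14) + 0.6(41) = 32.4 + 22.4 + 24.6 = 79.4
C2: 1.25(27) + 1.4(41) + 0.2(6) = 33.8 + 57.4 + 1.2 = 92.4
C3: 1.4(27) = 37.8
C4: 1.25(27) + 0.2(41) + 0.2(6) = 33.8 + 8.2 + 1.2 = 43.2
C5: 1.35(27) + 1.5(6) + 0.6(41) = 36.5 + 9.0 + 24.6 = 70.1
C6: 1.0(27) - 0.7(14) = 27.0 - 9.8 = 17.2
The largest value is 92.4 psf from combination 2.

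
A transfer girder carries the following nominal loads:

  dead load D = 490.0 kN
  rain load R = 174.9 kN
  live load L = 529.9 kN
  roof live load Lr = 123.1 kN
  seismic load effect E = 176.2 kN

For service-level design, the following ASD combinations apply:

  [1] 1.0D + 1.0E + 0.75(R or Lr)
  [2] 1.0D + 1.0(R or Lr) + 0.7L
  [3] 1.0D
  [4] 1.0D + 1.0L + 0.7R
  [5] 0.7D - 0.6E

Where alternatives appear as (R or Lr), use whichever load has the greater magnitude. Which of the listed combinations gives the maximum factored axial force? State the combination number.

(R or Lr) → R = 174.9 kN.
[1] 1.0(490.0) + 1.0(176.2) + 0.75(174.9) = 490.00 + 176.20 + 131.18 = 797.38
[2] 1.0(490.0) + 1.0(174.9) + 0.7(529.9) = 490.00 + 174.90 + 370.93 = 1035.83
[3] 1.0(490.0) = 490.00
[4] 1.0(490.0) + 1.0(529.9) + 0.7(174.9) = 490.00 + 529.90 + 122.43 = 1142.33
[5] 0.7(490.0) - 0.6(176.2) = 343.00 - 105.72 = 237.28
The largest value is 1142.33 kN from combination 4.

Combination 4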